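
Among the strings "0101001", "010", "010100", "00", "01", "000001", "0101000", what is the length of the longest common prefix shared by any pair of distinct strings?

The deepest shared node is where two words last agree before diverging.
"010100" and "0101000" agree on "010100" (6 characters) before diverging; nothing deeper is shared.
Longest shared-prefix length: 6

6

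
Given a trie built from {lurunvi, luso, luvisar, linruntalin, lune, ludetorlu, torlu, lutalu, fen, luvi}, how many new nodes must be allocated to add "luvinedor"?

5

Walking "luvinedor" from the root, the first 4 characters ("luvi") follow existing edges; "n" is the first miss.
So 9 − 4 = 5 new nodes.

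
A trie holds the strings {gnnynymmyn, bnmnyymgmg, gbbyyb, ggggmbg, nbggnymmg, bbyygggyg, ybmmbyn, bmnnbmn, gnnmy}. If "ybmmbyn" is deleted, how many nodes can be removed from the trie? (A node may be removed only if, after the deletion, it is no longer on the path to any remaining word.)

7

Walk "ybmmbyn" from the leaf back toward the root, removing each node that no remaining word uses.
No other word shares any prefix with "ybmmbyn", so all 7 of its nodes go.
Nodes removed: 7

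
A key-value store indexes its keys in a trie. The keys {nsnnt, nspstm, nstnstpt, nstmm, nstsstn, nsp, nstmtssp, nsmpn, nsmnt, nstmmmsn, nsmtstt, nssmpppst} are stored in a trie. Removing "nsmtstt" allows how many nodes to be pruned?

4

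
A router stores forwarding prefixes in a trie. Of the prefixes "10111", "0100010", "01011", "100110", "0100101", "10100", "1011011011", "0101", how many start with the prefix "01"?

4

Walk to "01"; the words in its subtree are exactly those with that prefix.
Words under "01": 0100010, 0100101, 0101, 01011
Count: 4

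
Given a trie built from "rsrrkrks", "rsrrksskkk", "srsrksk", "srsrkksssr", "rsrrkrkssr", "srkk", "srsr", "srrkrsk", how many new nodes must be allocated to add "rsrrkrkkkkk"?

Walking "rsrrkrkkkkk" from the root, the first 7 characters ("rsrrkrk") follow existing edges; "k" is the first miss.
New nodes needed: |"rsrrkrkkkkk"| − 7 = 11 − 7 = 4.

4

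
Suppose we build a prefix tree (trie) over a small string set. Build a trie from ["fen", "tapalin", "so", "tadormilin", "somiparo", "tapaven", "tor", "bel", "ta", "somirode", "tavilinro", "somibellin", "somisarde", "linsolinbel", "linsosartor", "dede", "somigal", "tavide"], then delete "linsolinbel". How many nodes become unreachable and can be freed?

6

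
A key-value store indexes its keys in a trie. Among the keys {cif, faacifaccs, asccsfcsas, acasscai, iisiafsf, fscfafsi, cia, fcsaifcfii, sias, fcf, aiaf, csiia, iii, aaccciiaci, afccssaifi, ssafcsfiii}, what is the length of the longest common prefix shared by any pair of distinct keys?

The deepest shared node is where two words last agree before diverging.
"cia" and "cif" agree on "ci" (2 characters) before diverging; nothing deeper is shared.
Longest shared-prefix length: 2

2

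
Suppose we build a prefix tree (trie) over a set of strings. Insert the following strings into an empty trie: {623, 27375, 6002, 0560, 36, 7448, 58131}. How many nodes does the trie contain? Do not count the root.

26

Trie structure (* marks end of a word):
(root)
├─ 0
│  └─ 5
│     └─ 6
│        └─ 0 *
├─ 2
│  └─ 7
│     └─ 3
│        └─ 7
│           └─ 5 *
├─ 3
│  └─ 6 *
├─ 5
│  └─ 8
│     └─ 1
│        └─ 3
│           └─ 1 *
├─ 6
│  ├─ 0
│  │  └─ 0
│  │     └─ 2 *
│  └─ 2
│     └─ 3 *
└─ 7
   └─ 4
      └─ 4
         └─ 8 *
Counting every labelled node above: 26.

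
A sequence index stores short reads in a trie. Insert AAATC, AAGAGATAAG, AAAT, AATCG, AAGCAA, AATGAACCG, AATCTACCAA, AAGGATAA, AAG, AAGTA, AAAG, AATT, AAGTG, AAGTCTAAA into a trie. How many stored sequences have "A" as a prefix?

Traverse to the node for "A", then collect every word in that subtree.
Matches: "AAAG", "AAAT", "AAATC", "AAG", "AAGAGATAAG", "AAGCAA", "AAGGATAA", "AAGTA", "AAGTCTAAA", "AAGTG", "AATCG", "AATCTACCAA", "AATGAACCG", "AATT"
Count: 14

14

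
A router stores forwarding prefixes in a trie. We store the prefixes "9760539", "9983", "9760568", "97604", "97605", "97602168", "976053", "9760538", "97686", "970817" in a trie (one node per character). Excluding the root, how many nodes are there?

Insert word by word; a character creates a node only if that edge doesn't already exist:
  "9760539" → 7 new (9, 7, 6, 0, 5, 3, 9)
  "9983" → prefix "9" already present; 3 new (9, 8, 3)
  "9760568" → prefix "97605" already present; 2 new (6, 8)
  "97604" → prefix "9760" already present; 1 new (4)
  "97605" → prefix "97605" already present; 0 new (none)
  "97602168" → prefix "9760" already present; 4 new (2, 1, 6, 8)
  "976053" → prefix "976053" already present; 0 new (none)
  "9760538" → prefix "976053" already present; 1 new (8)
  "97686" → prefix "976" already present; 2 new (8, 6)
  "970817" → prefix "97" already present; 4 new (0, 8, 1, 7)
Total nodes = 7 + 3 + 2 + 1 + 0 + 4 + 0 + 1 + 2 + 4 = 24

24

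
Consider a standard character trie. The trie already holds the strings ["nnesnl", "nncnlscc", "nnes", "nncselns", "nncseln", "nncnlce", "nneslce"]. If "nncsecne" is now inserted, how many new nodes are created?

Walking "nncsecne" from the root, the first 5 characters ("nncse") follow existing edges; "c" is the first miss.
New nodes needed: |"nncsecne"| − 5 = 8 − 5 = 3.

3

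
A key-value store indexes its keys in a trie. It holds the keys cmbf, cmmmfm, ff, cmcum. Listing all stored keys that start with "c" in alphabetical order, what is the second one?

DFS of the "c" subtree visits, in order: "cmbf", "cmcum", "cmmmfm"
Position 2: cmcum

cmcum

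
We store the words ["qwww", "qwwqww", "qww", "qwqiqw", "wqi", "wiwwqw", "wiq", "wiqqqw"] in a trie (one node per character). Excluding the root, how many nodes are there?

Trie structure (* marks end of a word):
(root)
├─ q
│  └─ w
│     ├─ q
│     │  └─ i
│     │     └─ q
│     │        └─ w *
│     └─ w *
│        ├─ q
│        │  └─ w
│        │     └─ w *
│        └─ w *
└─ w
   ├─ i
   │  ├─ q *
   │  │  └─ q
   │  │     └─ q
   │  │        └─ w *
   │  └─ w
   │     └─ w
   │        └─ q
   │           └─ w *
   └─ q
      └─ i *
Counting every labelled node above: 23.

23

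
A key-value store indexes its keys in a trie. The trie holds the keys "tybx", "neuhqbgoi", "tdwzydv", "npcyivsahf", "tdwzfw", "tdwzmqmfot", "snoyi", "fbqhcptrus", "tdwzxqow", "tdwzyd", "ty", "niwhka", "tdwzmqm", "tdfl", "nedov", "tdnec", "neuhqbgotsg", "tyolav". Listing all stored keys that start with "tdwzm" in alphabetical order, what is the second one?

Filter for "tdwzm…" and sort: "tdwzmqm", "tdwzmqmfot"
Position 2: tdwzmqmfot

tdwzmqmfot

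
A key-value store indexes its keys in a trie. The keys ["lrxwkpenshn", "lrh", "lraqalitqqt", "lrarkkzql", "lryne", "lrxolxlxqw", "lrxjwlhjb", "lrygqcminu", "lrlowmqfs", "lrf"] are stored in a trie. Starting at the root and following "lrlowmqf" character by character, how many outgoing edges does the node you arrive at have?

The children of the "lrlowmqf" node are the distinct next characters among strings starting with "lrlowmqf".
Distinct next characters after "lrlowmqf": s.
That node has 1 child edge.

1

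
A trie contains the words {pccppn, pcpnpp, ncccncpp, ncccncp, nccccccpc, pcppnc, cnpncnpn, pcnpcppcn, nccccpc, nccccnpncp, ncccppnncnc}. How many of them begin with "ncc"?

Walk to "ncc"; the words in its subtree are exactly those with that prefix.
Words under "ncc": nccccccpc, nccccnpncp, nccccpc, ncccncp, ncccncpp, ncccppnncnc
Count: 6

6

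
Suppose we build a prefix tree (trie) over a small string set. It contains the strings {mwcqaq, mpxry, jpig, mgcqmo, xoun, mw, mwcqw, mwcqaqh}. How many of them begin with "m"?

Filter for entries beginning with "m":
Matches: "mgcqmo", "mpxry", "mw", "mwcqaq", "mwcqaqh", "mwcqw"
Count: 6

6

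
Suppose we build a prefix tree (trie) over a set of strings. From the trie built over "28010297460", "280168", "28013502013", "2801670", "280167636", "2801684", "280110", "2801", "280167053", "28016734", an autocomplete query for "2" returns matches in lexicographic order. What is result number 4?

Filter for "2…" and sort: "2801", "28010297460", "280110", "28013502013", "2801670", "280167053", "28016734", "280167636", "280168", "2801684"
Position 4: 28013502013

28013502013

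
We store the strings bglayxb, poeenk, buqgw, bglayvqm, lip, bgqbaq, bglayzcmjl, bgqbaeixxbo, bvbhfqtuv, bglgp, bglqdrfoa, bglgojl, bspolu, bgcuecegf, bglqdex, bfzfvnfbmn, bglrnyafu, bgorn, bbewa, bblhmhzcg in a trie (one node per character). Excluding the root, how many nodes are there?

Count nodes per top-level branch (shared prefixes stored once):
  'b'-branch (bbewa, bblhmhzcg, bfzfvnfbmn, bgcuecegf, bglayvqm, bglayxb, bglayzcmjl, bglgojl, bglgp, bglqdex, bglqdrfoa, bglrnyafu, bgorn, bgqbaeixxbo, bgqbaq, bspolu, buqgw, bvbhfqtuv): 91 nodes
  'l'-branch (lip): 3 nodes
  'p'-branch (poeenk): 6 nodes
Sum: 100

100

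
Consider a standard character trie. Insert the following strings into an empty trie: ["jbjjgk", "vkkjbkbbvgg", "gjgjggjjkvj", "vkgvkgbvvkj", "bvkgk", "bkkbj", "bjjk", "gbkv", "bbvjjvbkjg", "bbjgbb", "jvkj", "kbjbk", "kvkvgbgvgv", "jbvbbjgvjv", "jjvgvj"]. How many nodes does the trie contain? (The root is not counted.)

95

Count nodes per top-level branch (shared prefixes stored once):
  'b'-branch (bbjgbb, bbvjjvbkjg, bjjk, bkkbj, bvkgk): 25 nodes
  'g'-branch (gbkv, gjgjggjjkvj): 14 nodes
  'j'-branch (jbjjgk, jbvbbjgvjv, jjvgvj, jvkj): 22 nodes
  'k'-branch (kbjbk, kvkvgbgvgv): 14 nodes
  'v'-branch (vkgvkgbvvkj, vkkjbkbbvgg): 20 nodes
Sum: 95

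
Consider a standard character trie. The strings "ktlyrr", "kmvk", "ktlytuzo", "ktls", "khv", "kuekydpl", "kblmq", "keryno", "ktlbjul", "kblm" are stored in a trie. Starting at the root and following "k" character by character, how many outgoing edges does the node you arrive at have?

The children of the "k" node are the distinct next characters among strings starting with "k".
Characters that immediately follow "k" among the stored strings: {b, e, h, m, t, u}.
That node has 6 child edges.

6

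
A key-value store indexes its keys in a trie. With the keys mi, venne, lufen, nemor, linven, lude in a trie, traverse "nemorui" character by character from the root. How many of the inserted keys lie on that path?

1

Traverse "nemorui" character by character; count nodes along the way that are marked as word ends.
Prefixes of the query that are stored words: "nemor"
Count: 1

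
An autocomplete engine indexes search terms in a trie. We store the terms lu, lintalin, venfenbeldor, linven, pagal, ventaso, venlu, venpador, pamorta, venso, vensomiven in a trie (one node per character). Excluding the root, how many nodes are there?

52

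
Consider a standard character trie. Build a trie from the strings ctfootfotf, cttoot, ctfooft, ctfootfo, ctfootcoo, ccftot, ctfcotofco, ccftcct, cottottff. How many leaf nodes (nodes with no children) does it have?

8

Leaves are exactly the stored words that no other stored word extends.
Those words: "ccftcct", "ccftot", "cottottff", "ctfcotofco", "ctfooft", "ctfootcoo", "ctfootfotf", "cttoot"
Leaf count: 8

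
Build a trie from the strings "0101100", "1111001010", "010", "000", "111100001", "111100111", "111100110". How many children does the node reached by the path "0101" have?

The children of the "0101" node are the distinct next characters among strings starting with "0101".
Characters that immediately follow "0101" among the stored strings: {1}.
That node has 1 child edge.

1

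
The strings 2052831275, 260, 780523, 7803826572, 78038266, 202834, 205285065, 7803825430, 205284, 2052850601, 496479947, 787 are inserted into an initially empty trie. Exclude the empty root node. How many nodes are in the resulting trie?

51

Insert word by word; a character creates a node only if that edge doesn't already exist:
  "2052831275" → 10 new (2, 0, 5, 2, 8, 3, 1, 2, 7, 5)
  "260" → prefix "2" already present; 2 new (6, 0)
  "780523" → 6 new (7, 8, 0, 5, 2, 3)
  "7803826572" → prefix "780" already present; 7 new (3, 8, 2, 6, 5, 7, 2)
  "78038266" → prefix "7803826" already present; 1 new (6)
  "202834" → prefix "20" already present; 4 new (2, 8, 3, 4)
  "205285065" → prefix "20528" already present; 4 new (5, 0, 6, 5)
  "7803825430" → prefix "780382" already present; 4 new (5, 4, 3, 0)
  "205284" → prefix "20528" already present; 1 new (4)
  "2052850601" → prefix "20528506" already present; 2 new (0, 1)
  "496479947" → 9 new (4, 9, 6, 4, 7, 9, 9, 4, 7)
  "787" → prefix "78" already present; 1 new (7)
Total nodes = 10 + 2 + 6 + 7 + 1 + 4 + 4 + 4 + 1 + 2 + 9 + 1 = 51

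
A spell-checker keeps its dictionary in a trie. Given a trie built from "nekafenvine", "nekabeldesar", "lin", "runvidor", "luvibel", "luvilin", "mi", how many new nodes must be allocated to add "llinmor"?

6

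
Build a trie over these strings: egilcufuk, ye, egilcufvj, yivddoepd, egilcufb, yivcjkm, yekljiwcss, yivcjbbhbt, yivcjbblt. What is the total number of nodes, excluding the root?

Insert word by word; a character creates a node only if that edge doesn't already exist:
  "egilcufuk" → 9 new (e, g, i, l, c, u, f, u, k)
  "ye" → 2 new (y, e)
  "egilcufvj" → prefix "egilcuf" already present; 2 new (v, j)
  "yivddoepd" → prefix "y" already present; 8 new (i, v, d, d, o, e, p, d)
  "egilcufb" → prefix "egilcuf" already present; 1 new (b)
  "yivcjkm" → prefix "yiv" already present; 4 new (c, j, k, m)
  "yekljiwcss" → prefix "ye" already present; 8 new (k, l, j, i, w, c, s, s)
  "yivcjbbhbt" → prefix "yivcj" already present; 5 new (b, b, h, b, t)
  "yivcjbblt" → prefix "yivcjbb" already present; 2 new (l, t)
Total nodes = 9 + 2 + 2 + 8 + 1 + 4 + 8 + 5 + 2 = 41

41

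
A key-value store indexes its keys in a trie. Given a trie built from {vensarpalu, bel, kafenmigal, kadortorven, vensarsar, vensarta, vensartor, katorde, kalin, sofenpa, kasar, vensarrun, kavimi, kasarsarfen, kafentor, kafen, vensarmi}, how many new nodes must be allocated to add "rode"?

4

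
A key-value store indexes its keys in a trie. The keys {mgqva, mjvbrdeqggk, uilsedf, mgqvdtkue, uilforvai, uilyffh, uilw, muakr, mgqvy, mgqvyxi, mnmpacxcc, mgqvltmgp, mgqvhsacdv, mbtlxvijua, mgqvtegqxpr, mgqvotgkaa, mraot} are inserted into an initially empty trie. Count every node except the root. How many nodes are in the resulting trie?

90

For each word, the new-node count is its length minus the longest prefix already in the trie:
  "mgqva" → 5 new (m, g, q, v, a)
  "mjvbrdeqggk" → prefix "m" already present; 10 new (j, v, b, r, d, e, q, g, g, k)
  "uilsedf" → 7 new (u, i, l, s, e, d, f)
  "mgqvdtkue" → prefix "mgqv" already present; 5 new (d, t, k, u, e)
  "uilforvai" → prefix "uil" already present; 6 new (f, o, r, v, a, i)
  "uilyffh" → prefix "uil" already present; 4 new (y, f, f, h)
  "uilw" → prefix "uil" already present; 1 new (w)
  "muakr" → prefix "m" already present; 4 new (u, a, k, r)
  "mgqvy" → prefix "mgqv" already present; 1 new (y)
  "mgqvyxi" → prefix "mgqvy" already present; 2 new (x, i)
  "mnmpacxcc" → prefix "m" already present; 8 new (n, m, p, a, c, x, c, c)
  "mgqvltmgp" → prefix "mgqv" already present; 5 new (l, t, m, g, p)
  "mgqvhsacdv" → prefix "mgqv" already present; 6 new (h, s, a, c, d, v)
  "mbtlxvijua" → prefix "m" already present; 9 new (b, t, l, x, v, i, j, u, a)
  "mgqvtegqxpr" → prefix "mgqv" already present; 7 new (t, e, g, q, x, p, r)
  "mgqvotgkaa" → prefix "mgqv" already present; 6 new (o, t, g, k, a, a)
  "mraot" → prefix "m" already present; 4 new (r, a, o, t)
Total nodes = 5 + 10 + 7 + 5 + 6 + 4 + 1 + 4 + 1 + 2 + 8 + 5 + 6 + 9 + 7 + 6 + 4 = 90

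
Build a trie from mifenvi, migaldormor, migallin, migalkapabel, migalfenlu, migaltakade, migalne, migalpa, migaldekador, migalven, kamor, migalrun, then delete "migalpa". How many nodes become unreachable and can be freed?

2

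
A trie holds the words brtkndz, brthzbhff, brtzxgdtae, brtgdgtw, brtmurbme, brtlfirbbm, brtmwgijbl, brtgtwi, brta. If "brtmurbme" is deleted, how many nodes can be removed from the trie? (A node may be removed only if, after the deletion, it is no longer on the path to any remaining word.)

5

Walk "brtmurbme" from the leaf back toward the root, removing each node that no remaining word uses.
The suffix "urbme" (5 nodes) is used only by "brtmurbme"; the node for "brtm" still has the child "w", so pruning stops there.
Nodes removed: 5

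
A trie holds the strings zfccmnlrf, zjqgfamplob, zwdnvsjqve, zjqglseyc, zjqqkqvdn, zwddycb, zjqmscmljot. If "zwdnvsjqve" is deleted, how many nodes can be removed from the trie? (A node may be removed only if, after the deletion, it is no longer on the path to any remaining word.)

7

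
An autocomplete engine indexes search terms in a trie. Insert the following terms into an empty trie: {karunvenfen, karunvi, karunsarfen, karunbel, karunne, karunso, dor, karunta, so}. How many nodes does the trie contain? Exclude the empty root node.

Count nodes per top-level branch (shared prefixes stored once):
  'd'-branch (dor): 3 nodes
  'k'-branch (karunbel, karunne, karunsarfen, karunso, karunta, karunvenfen, karunvi): 26 nodes
  's'-branch (so): 2 nodes
Sum: 31

31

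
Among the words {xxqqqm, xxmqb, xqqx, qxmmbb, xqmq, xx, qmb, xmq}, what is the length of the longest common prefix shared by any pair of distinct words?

Equivalently: take the maximum, over all pairs, of their longest common prefix length.
e.g. "xqmq" and "xqqx" share the prefix "xq" of length 2; no pair shares a longer one.
Longest shared-prefix length: 2

2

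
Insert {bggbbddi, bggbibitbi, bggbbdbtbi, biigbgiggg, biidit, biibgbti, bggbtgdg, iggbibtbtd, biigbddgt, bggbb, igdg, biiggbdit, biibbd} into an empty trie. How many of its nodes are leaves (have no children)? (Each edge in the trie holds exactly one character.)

12

Leaves are exactly the stored words that no other stored word extends.
Those words: "bggbbdbtbi", "bggbbddi", "bggbibitbi", "bggbtgdg", "biibbd", "biibgbti", "biidit", "biigbddgt", "biigbgiggg", "biiggbdit", "igdg", "iggbibtbtd"
Leaf count: 12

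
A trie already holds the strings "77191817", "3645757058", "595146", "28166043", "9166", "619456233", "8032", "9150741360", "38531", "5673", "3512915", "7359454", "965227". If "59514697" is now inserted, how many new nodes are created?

2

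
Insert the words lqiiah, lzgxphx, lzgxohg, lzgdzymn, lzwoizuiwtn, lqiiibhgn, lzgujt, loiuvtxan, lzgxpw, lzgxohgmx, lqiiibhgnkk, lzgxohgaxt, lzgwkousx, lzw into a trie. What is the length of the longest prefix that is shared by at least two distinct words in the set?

9

Equivalently: take the maximum, over all pairs, of their longest common prefix length.
e.g. "lqiiibhgn" and "lqiiibhgnkk" share the prefix "lqiiibhgn" of length 9; no pair shares a longer one.
Longest shared-prefix length: 9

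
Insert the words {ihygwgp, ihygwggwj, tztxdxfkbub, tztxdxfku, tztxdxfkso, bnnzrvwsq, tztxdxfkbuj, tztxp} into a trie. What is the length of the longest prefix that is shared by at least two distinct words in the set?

Look for the deepest trie node that still has at least two words in its subtree.
e.g. "tztxdxfkbub" and "tztxdxfkbuj" share the prefix "tztxdxfkbu" of length 10; no pair shares a longer one.
Longest shared-prefix length: 10

10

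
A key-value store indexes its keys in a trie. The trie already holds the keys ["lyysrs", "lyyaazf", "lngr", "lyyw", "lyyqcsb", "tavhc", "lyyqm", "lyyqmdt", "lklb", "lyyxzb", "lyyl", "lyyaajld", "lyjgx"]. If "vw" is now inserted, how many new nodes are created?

2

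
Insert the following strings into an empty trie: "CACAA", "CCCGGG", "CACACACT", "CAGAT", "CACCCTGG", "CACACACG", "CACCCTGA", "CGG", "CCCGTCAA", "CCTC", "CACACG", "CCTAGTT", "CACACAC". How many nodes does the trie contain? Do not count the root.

Insert word by word; a character creates a node only if that edge doesn't already exist:
  "CACAA" → 5 new (C, A, C, A, A)
  "CCCGGG" → prefix "C" already present; 5 new (C, C, G, G, G)
  "CACACACT" → prefix "CACA" already present; 4 new (C, A, C, T)
  "CAGAT" → prefix "CA" already present; 3 new (G, A, T)
  "CACCCTGG" → prefix "CAC" already present; 5 new (C, C, T, G, G)
  "CACACACG" → prefix "CACACAC" already present; 1 new (G)
  "CACCCTGA" → prefix "CACCCTG" already present; 1 new (A)
  "CGG" → prefix "C" already present; 2 new (G, G)
  "CCCGTCAA" → prefix "CCCG" already present; 4 new (T, C, A, A)
  "CCTC" → prefix "CC" already present; 2 new (T, C)
  "CACACG" → prefix "CACAC" already present; 1 new (G)
  "CCTAGTT" → prefix "CCT" already present; 4 new (A, G, T, T)
  "CACACAC" → prefix "CACACAC" already present; 0 new (none)
Total nodes = 5 + 5 + 4 + 3 + 5 + 1 + 1 + 2 + 4 + 2 + 1 + 4 + 0 = 37

37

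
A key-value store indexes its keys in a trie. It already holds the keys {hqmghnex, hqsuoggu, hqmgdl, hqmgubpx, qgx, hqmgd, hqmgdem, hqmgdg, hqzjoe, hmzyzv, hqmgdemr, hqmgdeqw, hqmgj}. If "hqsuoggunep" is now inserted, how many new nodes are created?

Walking "hqsuoggunep" from the root, the first 8 characters ("hqsuoggu") follow existing edges; "n" is the first miss.
Each of the 3 remaining characters creates one node.

3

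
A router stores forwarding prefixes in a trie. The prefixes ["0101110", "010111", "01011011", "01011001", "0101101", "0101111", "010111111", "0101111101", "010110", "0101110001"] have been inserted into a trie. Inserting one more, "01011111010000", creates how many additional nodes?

The longest prefix of "01011111010000" already in the trie is "0101111101" (length 10).
So 14 − 10 = 4 new nodes.

4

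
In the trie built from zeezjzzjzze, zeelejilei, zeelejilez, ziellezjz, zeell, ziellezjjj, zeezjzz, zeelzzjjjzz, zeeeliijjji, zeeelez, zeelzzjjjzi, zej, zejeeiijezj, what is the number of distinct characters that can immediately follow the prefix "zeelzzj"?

Walk "zeelzzj" from the root, arriving at one node.
Characters that immediately follow "zeelzzj" among the stored strings: {j}.
That node has 1 child edge.

1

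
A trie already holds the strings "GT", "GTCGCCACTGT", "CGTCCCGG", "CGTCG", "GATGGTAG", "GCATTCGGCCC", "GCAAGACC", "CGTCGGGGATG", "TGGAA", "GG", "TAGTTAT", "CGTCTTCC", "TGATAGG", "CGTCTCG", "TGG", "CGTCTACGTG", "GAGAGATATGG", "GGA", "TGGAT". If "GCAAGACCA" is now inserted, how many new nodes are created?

The longest prefix of "GCAAGACCA" already in the trie is "GCAAGACC" (length 8).
So 9 − 8 = 1 new nodes.

1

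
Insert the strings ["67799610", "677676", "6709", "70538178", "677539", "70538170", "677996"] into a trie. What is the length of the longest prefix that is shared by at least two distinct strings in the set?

7

Equivalently: take the maximum, over all pairs, of their longest common prefix length.
"70538170" and "70538178" agree on "7053817" (7 characters) before diverging; nothing deeper is shared.
Longest shared-prefix length: 7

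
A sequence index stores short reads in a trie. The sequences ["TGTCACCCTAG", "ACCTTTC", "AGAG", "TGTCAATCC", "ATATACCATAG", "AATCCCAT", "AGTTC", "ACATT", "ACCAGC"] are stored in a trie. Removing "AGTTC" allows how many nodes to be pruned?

3

After clearing the end-marker at "AGTTC", prune upward until reaching a node still needed by another word.
The suffix "TTC" (3 nodes) is used only by "AGTTC"; the node for "AG" still has the child "A", so pruning stops there.
Nodes removed: 3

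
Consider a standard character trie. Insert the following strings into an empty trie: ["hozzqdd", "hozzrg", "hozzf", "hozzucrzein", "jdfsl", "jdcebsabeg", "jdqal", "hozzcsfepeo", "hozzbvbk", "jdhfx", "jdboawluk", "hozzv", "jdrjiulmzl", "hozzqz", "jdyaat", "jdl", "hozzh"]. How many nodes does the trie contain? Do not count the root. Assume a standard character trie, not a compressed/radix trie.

For each word, the new-node count is its length minus the longest prefix already in the trie:
  "hozzqdd" → 7 new (h, o, z, z, q, d, d)
  "hozzrg" → prefix "hozz" already present; 2 new (r, g)
  "hozzf" → prefix "hozz" already present; 1 new (f)
  "hozzucrzein" → prefix "hozz" already present; 7 new (u, c, r, z, e, i, n)
  "jdfsl" → 5 new (j, d, f, s, l)
  "jdcebsabeg" → prefix "jd" already present; 8 new (c, e, b, s, a, b, e, g)
  "jdqal" → prefix "jd" already present; 3 new (q, a, l)
  "hozzcsfepeo" → prefix "hozz" already present; 7 new (c, s, f, e, p, e, o)
  "hozzbvbk" → prefix "hozz" already present; 4 new (b, v, b, k)
  "jdhfx" → prefix "jd" already present; 3 new (h, f, x)
  "jdboawluk" → prefix "jd" already present; 7 new (b, o, a, w, l, u, k)
  "hozzv" → prefix "hozz" already present; 1 new (v)
  "jdrjiulmzl" → prefix "jd" already present; 8 new (r, j, i, u, l, m, z, l)
  "hozzqz" → prefix "hozzq" already present; 1 new (z)
  "jdyaat" → prefix "jd" already present; 4 new (y, a, a, t)
  "jdl" → prefix "jd" already present; 1 new (l)
  "hozzh" → prefix "hozz" already present; 1 new (h)
Total nodes = 7 + 2 + 1 + 7 + 5 + 8 + 3 + 7 + 4 + 3 + 7 + 1 + 8 + 1 + 4 + 1 + 1 = 70

70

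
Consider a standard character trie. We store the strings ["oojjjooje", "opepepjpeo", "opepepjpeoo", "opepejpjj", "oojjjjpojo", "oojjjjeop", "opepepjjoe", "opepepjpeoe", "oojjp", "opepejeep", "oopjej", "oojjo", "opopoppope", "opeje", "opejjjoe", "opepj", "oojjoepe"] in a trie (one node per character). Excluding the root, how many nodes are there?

For each word, the new-node count is its length minus the longest prefix already in the trie:
  "oojjjooje" → 9 new (o, o, j, j, j, o, o, j, e)
  "opepepjpeo" → prefix "o" already present; 9 new (p, e, p, e, p, j, p, e, o)
  "opepepjpeoo" → prefix "opepepjpeo" already present; 1 new (o)
  "opepejpjj" → prefix "opepe" already present; 4 new (j, p, j, j)
  "oojjjjpojo" → prefix "oojjj" already present; 5 new (j, p, o, j, o)
  "oojjjjeop" → prefix "oojjjj" already present; 3 new (e, o, p)
  "opepepjjoe" → prefix "opepepj" already present; 3 new (j, o, e)
  "opepepjpeoe" → prefix "opepepjpeo" already present; 1 new (e)
  "oojjp" → prefix "oojj" already present; 1 new (p)
  "opepejeep" → prefix "opepej" already present; 3 new (e, e, p)
  "oopjej" → prefix "oo" already present; 4 new (p, j, e, j)
  "oojjo" → prefix "oojj" already present; 1 new (o)
  "opopoppope" → prefix "op" already present; 8 new (o, p, o, p, p, o, p, e)
  "opeje" → prefix "ope" already present; 2 new (j, e)
  "opejjjoe" → prefix "opej" already present; 4 new (j, j, o, e)
  "opepj" → prefix "opep" already present; 1 new (j)
  "oojjoepe" → prefix "oojjo" already present; 3 new (e, p, e)
Total nodes = 9 + 9 + 1 + 4 + 5 + 3 + 3 + 1 + 1 + 3 + 4 + 1 + 8 + 2 + 4 + 1 + 3 = 62

62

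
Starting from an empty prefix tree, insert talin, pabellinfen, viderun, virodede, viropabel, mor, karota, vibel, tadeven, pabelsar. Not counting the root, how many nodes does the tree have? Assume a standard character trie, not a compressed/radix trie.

Insert word by word; a character creates a node only if that edge doesn't already exist:
  "talin" → 5 new (t, a, l, i, n)
  "pabellinfen" → 11 new (p, a, b, e, l, l, i, n, f, e, n)
  "viderun" → 7 new (v, i, d, e, r, u, n)
  "virodede" → prefix "vi" already present; 6 new (r, o, d, e, d, e)
  "viropabel" → prefix "viro" already present; 5 new (p, a, b, e, l)
  "mor" → 3 new (m, o, r)
  "karota" → 6 new (k, a, r, o, t, a)
  "vibel" → prefix "vi" already present; 3 new (b, e, l)
  "tadeven" → prefix "ta" already present; 5 new (d, e, v, e, n)
  "pabelsar" → prefix "pabel" already present; 3 new (s, a, r)
Total nodes = 5 + 11 + 7 + 6 + 5 + 3 + 6 + 3 + 5 + 3 = 54

54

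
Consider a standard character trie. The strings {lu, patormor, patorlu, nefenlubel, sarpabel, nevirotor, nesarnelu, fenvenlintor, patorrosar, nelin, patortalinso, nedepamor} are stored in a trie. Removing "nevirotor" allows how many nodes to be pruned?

A node on "nevirotor"'s path can go only if nothing else ends at it or branches off below it.
The suffix "virotor" (7 nodes) is used only by "nevirotor"; the node for "ne" still has the child "f", so pruning stops there.
Nodes removed: 7

7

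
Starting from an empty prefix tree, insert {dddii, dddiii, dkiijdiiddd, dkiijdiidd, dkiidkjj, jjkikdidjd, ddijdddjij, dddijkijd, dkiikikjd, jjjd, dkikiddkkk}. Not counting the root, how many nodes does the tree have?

57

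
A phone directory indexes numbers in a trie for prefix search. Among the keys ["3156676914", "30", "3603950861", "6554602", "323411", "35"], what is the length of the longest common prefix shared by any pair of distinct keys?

The deepest shared node is where two words last agree before diverging.
e.g. "30" and "3156676914" share the prefix "3" of length 1; no pair shares a longer one.
Longest shared-prefix length: 1

1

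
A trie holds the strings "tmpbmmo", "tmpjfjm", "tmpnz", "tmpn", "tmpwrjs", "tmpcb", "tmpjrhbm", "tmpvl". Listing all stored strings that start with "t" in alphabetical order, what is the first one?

DFS of the "t" subtree visits, in order: "tmpbmmo", "tmpcb", "tmpjfjm", "tmpjrhbm", "tmpn", "tmpnz", "tmpvl", "tmpwrjs"
Position 1: tmpbmmo

tmpbmmo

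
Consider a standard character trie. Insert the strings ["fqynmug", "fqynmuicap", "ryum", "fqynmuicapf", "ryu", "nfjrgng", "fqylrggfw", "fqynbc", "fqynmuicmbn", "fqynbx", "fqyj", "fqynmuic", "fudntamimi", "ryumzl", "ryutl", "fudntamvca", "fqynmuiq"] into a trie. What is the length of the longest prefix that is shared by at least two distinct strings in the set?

10

Equivalently: take the maximum, over all pairs, of their longest common prefix length.
e.g. "fqynmuicap" and "fqynmuicapf" share the prefix "fqynmuicap" of length 10; no pair shares a longer one.
Longest shared-prefix length: 10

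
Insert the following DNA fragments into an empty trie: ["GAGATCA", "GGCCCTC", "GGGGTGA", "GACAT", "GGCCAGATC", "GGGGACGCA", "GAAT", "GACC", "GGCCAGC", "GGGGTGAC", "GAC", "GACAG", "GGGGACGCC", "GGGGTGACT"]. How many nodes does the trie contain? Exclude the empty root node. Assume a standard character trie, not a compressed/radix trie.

Trie structure (* marks end of a word):
(root)
└─ G
   ├─ A
   │  ├─ A
   │  │  └─ T *
   │  ├─ C *
   │  │  ├─ A
   │  │  │  ├─ G *
   │  │  │  └─ T *
   │  │  └─ C *
   │  └─ G
   │     └─ A
   │        └─ T
   │           └─ C
   │              └─ A *
   └─ G
      ├─ C
      │  └─ C
      │     ├─ A
      │     │  └─ G
      │     │     ├─ A
      │     │     │  └─ T
      │     │     │     └─ C *
      │     │     └─ C *
      │     └─ C
      │        └─ T
      │           └─ C *
      └─ G
         └─ G
            ├─ A
            │  └─ C
            │     └─ G
            │        └─ C
            │           ├─ A *
            │           └─ C *
            └─ T
               └─ G
                  └─ A *
                     └─ C *
                        └─ T *
Counting every labelled node above: 39.

39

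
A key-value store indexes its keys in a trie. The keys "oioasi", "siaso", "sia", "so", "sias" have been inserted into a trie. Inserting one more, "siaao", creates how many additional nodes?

2

"sia" is already a path in the trie; the remaining "ao" must be added.
New nodes needed: |"siaao"| − 3 = 5 − 3 = 2.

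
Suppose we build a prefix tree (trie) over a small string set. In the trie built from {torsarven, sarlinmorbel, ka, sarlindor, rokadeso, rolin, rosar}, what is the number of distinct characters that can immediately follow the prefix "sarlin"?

The children of the "sarlin" node are the distinct next characters among strings starting with "sarlin".
Characters that immediately follow "sarlin" among the stored strings: {d, m}.
That node has 2 child edges.

2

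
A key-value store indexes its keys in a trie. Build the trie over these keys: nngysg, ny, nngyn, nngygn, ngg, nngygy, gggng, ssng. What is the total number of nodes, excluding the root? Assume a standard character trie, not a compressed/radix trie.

22

Trie structure (* marks end of a word):
(root)
├─ g
│  └─ g
│     └─ g
│        └─ n
│           └─ g *
├─ n
│  ├─ g
│  │  └─ g *
│  ├─ n
│  │  └─ g
│  │     └─ y
│  │        ├─ g
│  │        │  ├─ n *
│  │        │  └─ y *
│  │        ├─ n *
│  │        └─ s
│  │           └─ g *
│  └─ y *
└─ s
   └─ s
      └─ n
         └─ g *
Counting every labelled node above: 22.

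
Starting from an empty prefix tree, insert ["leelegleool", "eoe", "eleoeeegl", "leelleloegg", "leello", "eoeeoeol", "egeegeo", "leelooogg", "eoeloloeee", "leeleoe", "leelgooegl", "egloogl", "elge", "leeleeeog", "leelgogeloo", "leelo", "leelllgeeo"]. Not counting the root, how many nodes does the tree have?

82

Count nodes per top-level branch (shared prefixes stored once):
  'e'-branch (egeegeo, egloogl, eleoeeegl, elge, eoe, eoeeoeol, eoeloloeee): 36 nodes
  'l'-branch (leeleeeog, leelegleool, leeleoe, leelgogeloo, leelgooegl, leelleloegg, leelllgeeo, leello, leelo, leelooogg): 46 nodes
Sum: 82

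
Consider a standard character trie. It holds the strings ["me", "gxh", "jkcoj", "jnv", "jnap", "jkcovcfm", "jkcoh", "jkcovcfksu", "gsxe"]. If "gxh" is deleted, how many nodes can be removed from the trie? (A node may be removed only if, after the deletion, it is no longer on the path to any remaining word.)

A node on "gxh"'s path can go only if nothing else ends at it or branches off below it.
The suffix "xh" (2 nodes) is used only by "gxh"; the node for "g" still has the child "s", so pruning stops there.
Nodes removed: 2

2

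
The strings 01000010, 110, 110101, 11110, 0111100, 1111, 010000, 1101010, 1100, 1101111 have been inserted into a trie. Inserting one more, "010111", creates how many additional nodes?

The longest prefix of "010111" already in the trie is "010" (length 3).
Each of the 3 remaining characters creates one node.

3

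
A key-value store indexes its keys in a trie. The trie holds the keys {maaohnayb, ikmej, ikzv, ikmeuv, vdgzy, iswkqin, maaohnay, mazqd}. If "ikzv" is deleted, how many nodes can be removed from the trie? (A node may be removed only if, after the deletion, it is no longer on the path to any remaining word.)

2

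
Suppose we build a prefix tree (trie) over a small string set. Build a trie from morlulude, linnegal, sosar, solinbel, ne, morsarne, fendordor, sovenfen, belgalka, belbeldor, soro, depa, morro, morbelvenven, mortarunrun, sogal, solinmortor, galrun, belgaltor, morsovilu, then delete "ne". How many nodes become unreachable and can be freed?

2

After clearing the end-marker at "ne", prune upward until reaching a node still needed by another word.
No other word shares any prefix with "ne", so all 2 of its nodes go.
Nodes removed: 2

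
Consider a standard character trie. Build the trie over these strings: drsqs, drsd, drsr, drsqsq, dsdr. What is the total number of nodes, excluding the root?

Count nodes per top-level branch (shared prefixes stored once):
  'd'-branch (drsd, drsqs, drsqsq, drsr, dsdr): 11 nodes
Sum: 11

11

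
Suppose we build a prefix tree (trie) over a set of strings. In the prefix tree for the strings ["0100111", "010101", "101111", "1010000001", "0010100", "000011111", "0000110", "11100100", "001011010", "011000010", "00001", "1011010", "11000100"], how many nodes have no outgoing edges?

12

A leaf is a node with no children — equivalently, the end of a word that is not a proper prefix of any other stored word.
Those words: "0000110", "000011111", "0010100", "001011010", "0100111", "010101", "011000010", "1010000001", "1011010", "101111", "11000100", "11100100"
Leaf count: 12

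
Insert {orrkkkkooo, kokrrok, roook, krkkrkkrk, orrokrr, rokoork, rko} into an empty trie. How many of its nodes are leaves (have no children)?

7

A leaf is a node with no children — equivalently, the end of a word that is not a proper prefix of any other stored word.
Those words: "kokrrok", "krkkrkkrk", "orrkkkkooo", "orrokrr", "rko", "rokoork", "roook"
Leaf count: 7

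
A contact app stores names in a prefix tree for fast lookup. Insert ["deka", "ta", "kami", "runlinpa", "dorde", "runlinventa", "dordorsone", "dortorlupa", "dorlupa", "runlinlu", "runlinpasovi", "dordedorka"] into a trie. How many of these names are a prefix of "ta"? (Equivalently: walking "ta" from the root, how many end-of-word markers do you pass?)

Walk "ta" from the root; an end-of-word marker is hit whenever a stored word is a prefix of "ta".
Prefixes of the query that are stored words: "ta"
Count: 1

1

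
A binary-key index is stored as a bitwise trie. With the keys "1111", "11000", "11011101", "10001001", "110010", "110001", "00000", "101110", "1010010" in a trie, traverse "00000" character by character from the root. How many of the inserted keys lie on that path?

1

Traverse "00000" character by character; count nodes along the way that are marked as word ends.
Prefixes of the query that are stored words: "00000"
Count: 1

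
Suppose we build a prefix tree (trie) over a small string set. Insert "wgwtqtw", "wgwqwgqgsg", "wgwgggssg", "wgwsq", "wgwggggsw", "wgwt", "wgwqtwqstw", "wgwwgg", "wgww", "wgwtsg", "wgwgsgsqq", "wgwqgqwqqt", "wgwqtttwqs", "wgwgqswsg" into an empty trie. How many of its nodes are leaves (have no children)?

Leaves are exactly the stored words that no other stored word extends.
Those words: "wgwggggsw", "wgwgggssg", "wgwgqswsg", "wgwgsgsqq", "wgwqgqwqqt", "wgwqtttwqs", "wgwqtwqstw", "wgwqwgqgsg", "wgwsq", "wgwtqtw", "wgwtsg", "wgwwgg"
Leaf count: 12

12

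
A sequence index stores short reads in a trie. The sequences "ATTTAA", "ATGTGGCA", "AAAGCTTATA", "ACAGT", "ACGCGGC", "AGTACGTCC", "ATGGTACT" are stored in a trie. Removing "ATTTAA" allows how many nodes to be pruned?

4

After clearing the end-marker at "ATTTAA", prune upward until reaching a node still needed by another word.
The suffix "TTAA" (4 nodes) is used only by "ATTTAA"; the node for "AT" still has the child "G", so pruning stops there.
Nodes removed: 4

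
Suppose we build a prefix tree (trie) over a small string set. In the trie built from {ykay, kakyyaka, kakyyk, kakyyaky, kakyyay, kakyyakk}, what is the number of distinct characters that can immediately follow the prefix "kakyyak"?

3

Follow the path "kakyyak" to its node, then look at its outgoing edges.
Distinct next characters after "kakyyak": a, k, y.
That node has 3 child edges.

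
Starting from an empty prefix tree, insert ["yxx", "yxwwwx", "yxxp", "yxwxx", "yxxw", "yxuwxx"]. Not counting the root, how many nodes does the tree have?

15

Count nodes per top-level branch (shared prefixes stored once):
  'y'-branch (yxuwxx, yxwwwx, yxwxx, yxx, yxxp, yxxw): 15 nodes
Sum: 15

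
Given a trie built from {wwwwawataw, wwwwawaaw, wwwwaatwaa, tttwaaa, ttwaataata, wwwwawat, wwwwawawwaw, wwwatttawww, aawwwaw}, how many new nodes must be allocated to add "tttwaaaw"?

The longest prefix of "tttwaaaw" already in the trie is "tttwaaa" (length 7).
So 8 − 7 = 1 new nodes.

1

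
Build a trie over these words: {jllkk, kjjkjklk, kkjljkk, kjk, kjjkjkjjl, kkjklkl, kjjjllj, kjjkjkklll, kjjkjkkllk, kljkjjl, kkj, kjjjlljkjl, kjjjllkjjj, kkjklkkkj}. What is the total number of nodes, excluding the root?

52

For each word, the new-node count is its length minus the longest prefix already in the trie:
  "jllkk" → 5 new (j, l, l, k, k)
  "kjjkjklk" → 8 new (k, j, j, k, j, k, l, k)
  "kkjljkk" → prefix "k" already present; 6 new (k, j, l, j, k, k)
  "kjk" → prefix "kj" already present; 1 new (k)
  "kjjkjkjjl" → prefix "kjjkjk" already present; 3 new (j, j, l)
  "kkjklkl" → prefix "kkj" already present; 4 new (k, l, k, l)
  "kjjjllj" → prefix "kjj" already present; 4 new (j, l, l, j)
  "kjjkjkklll" → prefix "kjjkjk" already present; 4 new (k, l, l, l)
  "kjjkjkkllk" → prefix "kjjkjkkll" already present; 1 new (k)
  "kljkjjl" → prefix "k" already present; 6 new (l, j, k, j, j, l)
  "kkj" → prefix "kkj" already present; 0 new (none)
  "kjjjlljkjl" → prefix "kjjjllj" already present; 3 new (k, j, l)
  "kjjjllkjjj" → prefix "kjjjll" already present; 4 new (k, j, j, j)
  "kkjklkkkj" → prefix "kkjklk" already present; 3 new (k, k, j)
Total nodes = 5 + 8 + 6 + 1 + 3 + 4 + 4 + 4 + 1 + 6 + 0 + 3 + 4 + 3 = 52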